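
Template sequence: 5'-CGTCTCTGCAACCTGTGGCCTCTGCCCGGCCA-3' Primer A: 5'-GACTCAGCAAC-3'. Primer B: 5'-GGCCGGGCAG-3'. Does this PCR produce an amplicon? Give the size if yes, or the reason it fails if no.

Primer A (GACTCAGCAAC) does not match the top strand, and its reverse complement GTTGCTGAGTC does not match either.
With no annealing site for primer A, no amplification occurs.

No product — primer A has no binding site in the template.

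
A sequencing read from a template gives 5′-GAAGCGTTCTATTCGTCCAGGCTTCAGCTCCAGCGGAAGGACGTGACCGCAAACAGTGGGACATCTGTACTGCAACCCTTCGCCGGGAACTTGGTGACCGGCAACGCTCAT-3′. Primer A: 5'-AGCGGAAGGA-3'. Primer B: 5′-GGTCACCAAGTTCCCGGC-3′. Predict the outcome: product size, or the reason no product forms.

Yes — a 68 bp product.

Primer A (AGCGGAAGGA) matches the top strand at positions 32–41; it acts as a forward primer.
Primer B's reverse complement is GCCGGGAACTTGGTGACC, matching the top strand at positions 82–99; it acts as a reverse primer.
The 3' ends face each other across positions 32–99, giving a 68 bp product.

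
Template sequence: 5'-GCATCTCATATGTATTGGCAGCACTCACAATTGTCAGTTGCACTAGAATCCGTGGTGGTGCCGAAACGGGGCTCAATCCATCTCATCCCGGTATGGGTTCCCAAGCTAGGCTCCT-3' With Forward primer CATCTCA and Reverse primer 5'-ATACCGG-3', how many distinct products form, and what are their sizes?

The forward primer CATCTCA matches the top strand at positions 2–8, 79–85.
The reverse primer's reverse complement is CCGGTAT, matching at positions 88–94.
Each forward site pairs with the reverse site to give a product ending at position 94: sizes 93, 16 bp.

Two products: 93 bp, 16 bp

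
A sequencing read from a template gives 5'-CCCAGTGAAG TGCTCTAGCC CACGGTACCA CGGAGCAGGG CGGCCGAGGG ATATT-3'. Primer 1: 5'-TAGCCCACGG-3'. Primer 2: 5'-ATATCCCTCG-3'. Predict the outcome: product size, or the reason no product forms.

Yes — a 39 bp product.

Primer 1 (TAGCCCACGG) matches the top strand at positions 16–25; it acts as a forward primer.
Primer 2's reverse complement is CGAGGGATAT, matching the top strand at positions 45–54; it acts as a reverse primer.
The 3' ends face each other across positions 16–54, giving a 39 bp product.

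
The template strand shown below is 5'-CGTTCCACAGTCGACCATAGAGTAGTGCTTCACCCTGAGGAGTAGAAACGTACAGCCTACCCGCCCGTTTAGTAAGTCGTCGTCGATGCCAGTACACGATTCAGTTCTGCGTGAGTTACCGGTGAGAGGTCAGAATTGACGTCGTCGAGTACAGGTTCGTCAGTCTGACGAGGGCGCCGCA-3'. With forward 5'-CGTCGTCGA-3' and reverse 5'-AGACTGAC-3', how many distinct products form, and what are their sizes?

Two products: 89 bp, 27 bp

The forward primer CGTCGTCGA matches the top strand at positions 78–86, 140–148.
The reverse primer's reverse complement is GTCAGTCT, matching at positions 159–166.
Each forward site pairs with the reverse site to give a product ending at position 166: sizes 89, 27 bp.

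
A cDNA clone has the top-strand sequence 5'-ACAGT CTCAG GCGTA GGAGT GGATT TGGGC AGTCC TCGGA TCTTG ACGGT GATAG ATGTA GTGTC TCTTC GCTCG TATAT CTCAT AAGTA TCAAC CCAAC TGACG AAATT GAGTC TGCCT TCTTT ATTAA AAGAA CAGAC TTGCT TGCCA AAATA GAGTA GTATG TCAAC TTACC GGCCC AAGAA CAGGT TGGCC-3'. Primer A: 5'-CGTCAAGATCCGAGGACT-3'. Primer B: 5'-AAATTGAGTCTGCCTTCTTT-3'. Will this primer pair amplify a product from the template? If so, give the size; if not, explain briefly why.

No product — the primers' 3' ends point away from each other.

Primer A (CGTCAAGATCCGAGGACT) has reverse complement AGTCCTCGGATCTTGACG, which matches the top strand at positions 31–48; primer A anneals to the top strand there with its 3' end pointing upstream toward position 31.
Primer B (AAATTGAGTCTGCCTTCTTT) matches the top strand directly at positions 106–125; it anneals to the bottom strand with its 3' end pointing downstream toward position 125.
The 3' ends diverge (primer A extends toward position 1, primer B toward position 195), so the primers never converge on a shared product.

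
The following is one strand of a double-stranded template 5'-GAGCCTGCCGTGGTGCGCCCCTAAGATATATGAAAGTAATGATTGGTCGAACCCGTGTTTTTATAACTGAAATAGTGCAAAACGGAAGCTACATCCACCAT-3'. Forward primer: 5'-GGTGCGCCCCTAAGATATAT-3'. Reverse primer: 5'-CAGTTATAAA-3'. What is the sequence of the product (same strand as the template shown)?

Forward primer GGTGCGCCCCTAAGATATAT is found on the top strand at positions 12–31.
The reverse primer's reverse complement is TTTATAACTG, which matches the template at positions 60–69.
The product is the template from position 12 through 69 (58 bp).

5'-GGTGCGCCCCTAAGATATATGAAAGTAATGATTGGTCGAACCCGTGTTTTTATAACTG-3'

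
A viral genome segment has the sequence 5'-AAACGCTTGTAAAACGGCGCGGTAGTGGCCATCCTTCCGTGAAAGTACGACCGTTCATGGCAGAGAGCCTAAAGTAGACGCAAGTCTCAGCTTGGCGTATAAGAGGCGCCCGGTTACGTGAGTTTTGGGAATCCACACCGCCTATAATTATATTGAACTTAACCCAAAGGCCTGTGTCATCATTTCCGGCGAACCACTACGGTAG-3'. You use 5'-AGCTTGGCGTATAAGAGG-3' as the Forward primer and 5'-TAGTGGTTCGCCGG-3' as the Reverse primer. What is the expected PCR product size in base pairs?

Scanning the template, AGCTTGGCGTATAAGAGG occurs at positions 89–106; this primer anneals to the bottom strand there with its 3' end pointing downstream.
Taking the reverse complement of TAGTGGTTCGCCGG gives CCGGCGAACCACTA, found at positions 186–199 on the template; the primer anneals here to the top strand with its 3' end pointing upstream.
Amplicon spans positions 89–199: 111 bp.

111 bp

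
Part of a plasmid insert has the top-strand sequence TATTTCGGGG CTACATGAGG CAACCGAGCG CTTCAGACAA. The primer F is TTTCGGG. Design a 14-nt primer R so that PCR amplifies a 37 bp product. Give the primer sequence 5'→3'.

The forward primer binds at positions 3–9, so a 37 bp product ends at position 3 + 37 − 1 = 39.
The reverse primer anneals to the top strand over positions 26–39, i.e. to GAGCGCTTCAGACA.
Its sequence written 5'→3' is the reverse complement: TGTCTGAAGCGCTC.

5'-TGTCTGAAGCGCTC-3'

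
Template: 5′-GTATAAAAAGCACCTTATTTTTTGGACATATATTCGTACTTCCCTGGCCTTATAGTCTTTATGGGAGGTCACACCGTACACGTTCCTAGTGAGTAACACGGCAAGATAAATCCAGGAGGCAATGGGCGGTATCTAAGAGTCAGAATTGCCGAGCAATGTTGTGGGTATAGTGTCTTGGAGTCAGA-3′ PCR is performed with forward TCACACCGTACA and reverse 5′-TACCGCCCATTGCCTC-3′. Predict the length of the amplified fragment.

63 bp

Forward primer TCACACCGTACA is found on the top strand at positions 69–80.
The reverse primer's reverse complement is GAGGCAATGGGCGGTA, which matches the template at positions 116–131.
Amplicon spans positions 69–131: 63 bp.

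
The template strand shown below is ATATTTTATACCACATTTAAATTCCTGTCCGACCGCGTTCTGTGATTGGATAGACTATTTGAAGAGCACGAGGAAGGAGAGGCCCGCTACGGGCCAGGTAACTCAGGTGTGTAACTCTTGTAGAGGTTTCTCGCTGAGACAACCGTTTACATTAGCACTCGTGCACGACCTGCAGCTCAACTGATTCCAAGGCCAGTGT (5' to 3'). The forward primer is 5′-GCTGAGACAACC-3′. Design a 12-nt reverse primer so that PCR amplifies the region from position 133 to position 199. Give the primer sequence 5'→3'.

5'-ACACTGGCCTTG-3'

The product's 3' end on the top strand is position 199.
The reverse primer anneals to the top strand over positions 188–199, i.e. to CAAGGCCAGTGT.
Its sequence written 5'→3' is the reverse complement: ACACTGGCCTTG.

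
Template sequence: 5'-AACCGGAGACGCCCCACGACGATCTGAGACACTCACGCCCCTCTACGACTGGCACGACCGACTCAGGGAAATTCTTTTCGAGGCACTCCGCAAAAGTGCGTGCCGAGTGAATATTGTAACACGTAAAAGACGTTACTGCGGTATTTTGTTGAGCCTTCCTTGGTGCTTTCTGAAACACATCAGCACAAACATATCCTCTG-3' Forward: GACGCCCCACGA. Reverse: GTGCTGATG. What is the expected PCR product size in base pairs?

Scanning the template, GACGCCCCACGA occurs at positions 8–19; this primer anneals to the bottom strand there with its 3' end pointing downstream.
The reverse primer's reverse complement is CATCAGCAC, which matches the template at positions 178–186.
Amplicon spans positions 8–186: 179 bp.

179 bp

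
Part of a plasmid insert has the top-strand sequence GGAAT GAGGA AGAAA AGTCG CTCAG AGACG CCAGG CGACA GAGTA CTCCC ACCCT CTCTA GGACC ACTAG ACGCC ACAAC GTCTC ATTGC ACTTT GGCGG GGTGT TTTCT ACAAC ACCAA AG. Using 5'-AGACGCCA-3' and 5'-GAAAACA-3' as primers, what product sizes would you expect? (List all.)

The forward primer AGACGCCA matches the top strand at positions 26–33, 69–76.
The reverse primer's reverse complement is TGTTTTC, matching at positions 103–109.
Each forward site pairs with the reverse site to give a product ending at position 109: sizes 84, 41 bp.

84 bp, 41 bp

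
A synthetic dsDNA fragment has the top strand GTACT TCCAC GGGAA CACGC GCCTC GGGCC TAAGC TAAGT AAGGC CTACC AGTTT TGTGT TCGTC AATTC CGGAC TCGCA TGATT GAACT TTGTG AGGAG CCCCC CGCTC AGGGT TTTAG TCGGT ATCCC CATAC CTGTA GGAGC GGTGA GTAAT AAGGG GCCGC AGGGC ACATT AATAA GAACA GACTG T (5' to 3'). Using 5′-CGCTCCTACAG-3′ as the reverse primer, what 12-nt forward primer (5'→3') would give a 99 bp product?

The reverse primer's reverse complement CTGTAGGAGCG matches the template at positions 136–146, so the product ends at position 146.
A 99 bp product then starts at position 146 − 99 + 1 = 48.
The forward primer is identical to the top strand there: ACCAGTTTTGTG.

5'-ACCAGTTTTGTG-3'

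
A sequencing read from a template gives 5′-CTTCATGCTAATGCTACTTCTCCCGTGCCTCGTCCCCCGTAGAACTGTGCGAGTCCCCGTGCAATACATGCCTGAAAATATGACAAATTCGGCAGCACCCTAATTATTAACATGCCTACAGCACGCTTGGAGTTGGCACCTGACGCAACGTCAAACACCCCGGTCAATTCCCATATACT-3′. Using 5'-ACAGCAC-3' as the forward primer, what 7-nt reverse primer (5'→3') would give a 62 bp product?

The forward primer binds at positions 118–124, so a 62 bp product ends at position 118 + 62 − 1 = 179.
The reverse primer anneals to the top strand over positions 173–179, i.e. to ATATACT.
Its sequence written 5'→3' is the reverse complement: AGTATAT.

5'-AGTATAT-3'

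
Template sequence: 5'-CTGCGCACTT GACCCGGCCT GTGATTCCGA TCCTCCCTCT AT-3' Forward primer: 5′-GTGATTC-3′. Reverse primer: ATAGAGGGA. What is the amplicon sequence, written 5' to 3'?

The forward primer matches the template at positions 21–27.
Taking the reverse complement of ATAGAGGGA gives TCCCTCTAT, found at positions 34–42 on the template; the primer anneals here to the top strand with its 3' end pointing upstream.
The product is the template from position 21 through 42 (22 bp).

5'-GTGATTCCGATCCTCCCTCTAT-3'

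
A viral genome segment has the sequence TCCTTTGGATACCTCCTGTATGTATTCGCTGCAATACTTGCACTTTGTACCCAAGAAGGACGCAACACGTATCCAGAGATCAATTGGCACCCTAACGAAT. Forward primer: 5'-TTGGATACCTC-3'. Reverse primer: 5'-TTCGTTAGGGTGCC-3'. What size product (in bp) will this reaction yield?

Forward primer TTGGATACCTC is found on the top strand at positions 5–15.
The reverse primer's reverse complement is GGCACCCTAACGAA, which matches the template at positions 86–99.
Amplicon spans positions 5–99: 95 bp.

95 bp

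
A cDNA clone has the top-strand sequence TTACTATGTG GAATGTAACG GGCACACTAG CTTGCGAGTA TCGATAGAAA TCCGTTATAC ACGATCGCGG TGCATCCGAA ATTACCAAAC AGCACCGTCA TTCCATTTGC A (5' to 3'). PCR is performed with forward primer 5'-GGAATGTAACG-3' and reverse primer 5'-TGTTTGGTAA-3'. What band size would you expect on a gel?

82 bp

Scanning the template, GGAATGTAACG occurs at positions 10–20; this primer anneals to the bottom strand there with its 3' end pointing downstream.
The reverse primer's reverse complement is TTACCAAACA, which matches the template at positions 82–91.
Product length = (reverse-primer end) − (forward-primer start) + 1 = 91 − 10 + 1 = 82 bp.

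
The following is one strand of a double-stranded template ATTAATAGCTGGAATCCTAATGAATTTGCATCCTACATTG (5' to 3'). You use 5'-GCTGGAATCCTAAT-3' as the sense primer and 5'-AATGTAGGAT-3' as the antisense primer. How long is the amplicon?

Scanning the template, GCTGGAATCCTAAT occurs at positions 8–21; this primer anneals to the bottom strand there with its 3' end pointing downstream.
Taking the reverse complement of AATGTAGGAT gives ATCCTACATT, found at positions 30–39 on the template; the primer anneals here to the top strand with its 3' end pointing upstream.
Amplicon spans positions 8–39: 32 bp.

32 bp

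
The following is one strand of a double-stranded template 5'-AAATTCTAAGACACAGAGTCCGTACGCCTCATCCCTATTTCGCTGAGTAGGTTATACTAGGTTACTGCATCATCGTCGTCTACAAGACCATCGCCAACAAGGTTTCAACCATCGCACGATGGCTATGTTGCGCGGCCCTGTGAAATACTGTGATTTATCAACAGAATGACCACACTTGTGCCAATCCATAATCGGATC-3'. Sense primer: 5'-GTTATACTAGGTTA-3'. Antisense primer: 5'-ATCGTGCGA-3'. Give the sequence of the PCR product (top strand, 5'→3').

The forward primer matches the template at positions 51–64.
Reverse complement of the reverse primer: TCGCACGAT. This occurs on the top strand at positions 112–120.
The product is the template from position 51 through 120 (70 bp).

5'-GTTATACTAGGTTACTGCATCATCGTCGTCTACAAGACCATCGCCAACAAGGTTTCAACCATCGCACGAT-3'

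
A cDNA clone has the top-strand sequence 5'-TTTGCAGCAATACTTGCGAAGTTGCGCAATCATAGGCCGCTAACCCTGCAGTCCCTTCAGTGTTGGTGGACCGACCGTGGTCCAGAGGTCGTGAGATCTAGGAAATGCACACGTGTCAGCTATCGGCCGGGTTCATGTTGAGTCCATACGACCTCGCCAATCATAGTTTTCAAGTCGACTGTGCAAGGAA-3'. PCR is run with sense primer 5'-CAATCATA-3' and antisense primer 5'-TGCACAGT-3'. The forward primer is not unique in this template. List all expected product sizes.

159 bp, 28 bp

The forward primer CAATCATA matches the top strand at positions 27–34, 158–165.
The reverse primer's reverse complement is ACTGTGCA, matching at positions 178–185.
Each forward site pairs with the reverse site to give a product ending at position 185: sizes 159, 28 bp.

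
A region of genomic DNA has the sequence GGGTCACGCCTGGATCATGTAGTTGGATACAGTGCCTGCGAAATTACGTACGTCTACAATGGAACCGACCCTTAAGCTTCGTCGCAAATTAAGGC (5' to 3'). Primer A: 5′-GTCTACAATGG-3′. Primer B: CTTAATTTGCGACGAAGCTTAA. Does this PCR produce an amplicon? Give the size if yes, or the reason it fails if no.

Yes — a 42 bp product.

Primer A (GTCTACAATGG) matches the top strand at positions 52–62; it acts as a forward primer.
Primer B's reverse complement is TTAAGCTTCGTCGCAAATTAAG, matching the top strand at positions 72–93; it acts as a reverse primer.
The 3' ends face each other across positions 52–93, giving a 42 bp product.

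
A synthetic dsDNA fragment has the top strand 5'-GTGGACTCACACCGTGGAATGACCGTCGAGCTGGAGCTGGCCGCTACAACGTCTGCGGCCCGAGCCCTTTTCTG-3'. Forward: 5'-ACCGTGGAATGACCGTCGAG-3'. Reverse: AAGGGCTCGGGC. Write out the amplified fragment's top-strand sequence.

The forward primer matches the template at positions 11–30.
Reverse complement of the reverse primer: GCCCGAGCCCTT. This occurs on the top strand at positions 58–69.
The product is the template from position 11 through 69 (59 bp).

5'-ACCGTGGAATGACCGTCGAGCTGGAGCTGGCCGCTACAACGTCTGCGGCCCGAGCCCTT-3'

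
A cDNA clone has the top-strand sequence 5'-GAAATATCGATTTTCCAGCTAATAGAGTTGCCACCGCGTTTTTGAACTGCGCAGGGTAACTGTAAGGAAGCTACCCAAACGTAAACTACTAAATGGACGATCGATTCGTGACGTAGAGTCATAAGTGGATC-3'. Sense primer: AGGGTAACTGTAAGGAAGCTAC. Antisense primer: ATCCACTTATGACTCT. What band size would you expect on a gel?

The forward primer matches the template at positions 53–74.
The reverse primer's reverse complement is AGAGTCATAAGTGGAT, which matches the template at positions 115–130.
The product runs from position 53 to position 130, so its length is 130 − 53 + 1 = 78 bp.

78 bp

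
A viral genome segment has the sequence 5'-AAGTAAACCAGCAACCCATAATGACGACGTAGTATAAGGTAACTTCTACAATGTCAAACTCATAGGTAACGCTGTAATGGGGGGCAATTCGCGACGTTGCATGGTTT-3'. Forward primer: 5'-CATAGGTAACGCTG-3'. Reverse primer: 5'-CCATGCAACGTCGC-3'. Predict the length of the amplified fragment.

Scanning the template, CATAGGTAACGCTG occurs at positions 61–74; this primer anneals to the bottom strand there with its 3' end pointing downstream.
Taking the reverse complement of CCATGCAACGTCGC gives GCGACGTTGCATGG, found at positions 91–104 on the template; the primer anneals here to the top strand with its 3' end pointing upstream.
The product runs from position 61 to position 104, so its length is 104 − 61 + 1 = 44 bp.

44 bp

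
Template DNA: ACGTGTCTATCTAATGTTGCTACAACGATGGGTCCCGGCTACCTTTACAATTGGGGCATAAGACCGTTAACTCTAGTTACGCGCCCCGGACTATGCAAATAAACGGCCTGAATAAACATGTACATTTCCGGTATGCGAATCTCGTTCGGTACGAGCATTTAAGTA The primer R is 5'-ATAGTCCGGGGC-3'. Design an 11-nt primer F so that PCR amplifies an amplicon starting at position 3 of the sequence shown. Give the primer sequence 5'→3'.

The reverse primer's reverse complement GCCCCGGACTAT matches the template at positions 83–94; the product starts at position 3.
The forward primer is identical to the top strand over positions 3–13: GTGTCTATCTA.

5'-GTGTCTATCTA-3'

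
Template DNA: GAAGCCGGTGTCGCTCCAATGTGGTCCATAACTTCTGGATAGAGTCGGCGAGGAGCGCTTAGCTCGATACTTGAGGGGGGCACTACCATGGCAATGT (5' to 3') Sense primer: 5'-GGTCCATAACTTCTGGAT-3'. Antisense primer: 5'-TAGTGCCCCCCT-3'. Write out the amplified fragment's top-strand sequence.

5'-GGTCCATAACTTCTGGATAGAGTCGGCGAGGAGCGCTTAGCTCGATACTTGAGGGGGGCACTA-3'

The forward primer matches the template at positions 23–40.
The reverse primer's reverse complement is AGGGGGGCACTA, which matches the template at positions 74–85.
The product is the template from position 23 through 85 (63 bp).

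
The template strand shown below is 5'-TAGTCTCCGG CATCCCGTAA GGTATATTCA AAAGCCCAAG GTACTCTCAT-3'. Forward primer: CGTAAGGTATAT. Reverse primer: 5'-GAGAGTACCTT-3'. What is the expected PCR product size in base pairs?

Forward primer CGTAAGGTATAT is found on the top strand at positions 16–27.
Reverse complement of the reverse primer: AAGGTACTCTC. This occurs on the top strand at positions 38–48.
Amplicon spans positions 16–48: 33 bp.

33 bp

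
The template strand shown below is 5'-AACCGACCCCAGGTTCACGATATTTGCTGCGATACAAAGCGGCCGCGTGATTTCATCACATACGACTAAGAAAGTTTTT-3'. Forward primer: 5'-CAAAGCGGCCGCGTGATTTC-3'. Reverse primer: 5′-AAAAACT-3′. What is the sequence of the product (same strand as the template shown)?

5'-CAAAGCGGCCGCGTGATTTCATCACATACGACTAAGAAAGTTTTT-3'

The forward primer matches the template at positions 35–54.
The reverse primer's reverse complement is AGTTTTT, which matches the template at positions 73–79.
The product is the template from position 35 through 79 (45 bp).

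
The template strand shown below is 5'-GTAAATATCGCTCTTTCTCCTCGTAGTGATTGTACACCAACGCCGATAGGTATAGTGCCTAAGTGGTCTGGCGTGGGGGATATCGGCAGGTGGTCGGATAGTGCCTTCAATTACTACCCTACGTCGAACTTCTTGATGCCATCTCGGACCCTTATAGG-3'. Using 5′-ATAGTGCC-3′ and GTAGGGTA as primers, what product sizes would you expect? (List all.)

71 bp, 25 bp

The forward primer ATAGTGCC matches the top strand at positions 52–59, 98–105.
The reverse primer's reverse complement is TACCCTAC, matching at positions 115–122.
Each forward site pairs with the reverse site to give a product ending at position 122: sizes 71, 25 bp.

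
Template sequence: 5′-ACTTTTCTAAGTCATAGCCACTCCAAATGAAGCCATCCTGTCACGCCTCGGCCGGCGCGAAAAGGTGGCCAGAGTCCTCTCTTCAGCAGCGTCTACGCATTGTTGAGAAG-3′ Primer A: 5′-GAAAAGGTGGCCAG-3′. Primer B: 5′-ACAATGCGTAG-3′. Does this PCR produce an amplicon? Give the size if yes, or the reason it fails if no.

Yes — a 45 bp product.

Primer A (GAAAAGGTGGCCAG) matches the top strand at positions 59–72; it acts as a forward primer.
Primer B's reverse complement is CTACGCATTGT, matching the top strand at positions 93–103; it acts as a reverse primer.
The 3' ends face each other across positions 59–103, giving a 45 bp product.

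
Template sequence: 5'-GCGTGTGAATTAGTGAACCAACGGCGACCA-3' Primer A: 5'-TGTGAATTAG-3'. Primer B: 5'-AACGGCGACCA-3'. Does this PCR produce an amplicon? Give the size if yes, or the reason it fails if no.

No product — both primers anneal to the same strand and extend in the same direction.

Primer A (TGTGAATTAG) matches the top strand at positions 4–13 (3' end points downstream).
Primer B (AACGGCGACCA) also matches the top strand directly, at positions 20–30 — its reverse complement TGGTCGCCGTT is not present.
Both primers anneal to the bottom strand with 3' ends pointing the same way, so neither can prime synthesis back toward the other.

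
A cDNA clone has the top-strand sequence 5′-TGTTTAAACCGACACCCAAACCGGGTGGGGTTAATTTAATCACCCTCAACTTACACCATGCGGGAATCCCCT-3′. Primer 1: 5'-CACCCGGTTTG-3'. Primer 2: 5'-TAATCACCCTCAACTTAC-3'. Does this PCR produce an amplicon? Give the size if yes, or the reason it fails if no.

Primer 1 (CACCCGGTTTG) has reverse complement CAAACCGGGTG, which matches the top strand at positions 17–27; primer 1 anneals to the top strand there with its 3' end pointing upstream toward position 17.
Primer 2 (TAATCACCCTCAACTTAC) matches the top strand directly at positions 37–54; it anneals to the bottom strand with its 3' end pointing downstream toward position 54.
The 3' ends diverge (primer 1 extends toward position 1, primer 2 toward position 72), so the primers never converge on a shared product.

No product — the primers' 3' ends point away from each other.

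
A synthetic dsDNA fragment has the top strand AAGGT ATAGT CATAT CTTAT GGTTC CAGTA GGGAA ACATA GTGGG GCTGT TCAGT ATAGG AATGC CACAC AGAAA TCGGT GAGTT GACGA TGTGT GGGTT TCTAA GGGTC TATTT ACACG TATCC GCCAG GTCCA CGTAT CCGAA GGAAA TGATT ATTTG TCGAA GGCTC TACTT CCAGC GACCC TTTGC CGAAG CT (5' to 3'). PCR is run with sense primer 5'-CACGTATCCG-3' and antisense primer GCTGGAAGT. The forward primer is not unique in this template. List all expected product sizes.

64 bp, 47 bp

The forward primer CACGTATCCG matches the top strand at positions 117–126, 134–143.
The reverse primer's reverse complement is ACTTCCAGC, matching at positions 172–180.
Each forward site pairs with the reverse site to give a product ending at position 180: sizes 64, 47 bp.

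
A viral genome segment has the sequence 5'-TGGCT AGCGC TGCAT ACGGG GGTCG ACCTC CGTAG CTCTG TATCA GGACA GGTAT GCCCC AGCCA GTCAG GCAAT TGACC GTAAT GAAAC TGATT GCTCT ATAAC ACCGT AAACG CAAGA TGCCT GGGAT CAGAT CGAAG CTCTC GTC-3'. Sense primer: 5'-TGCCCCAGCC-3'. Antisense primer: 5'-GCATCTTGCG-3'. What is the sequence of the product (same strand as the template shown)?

5'-TGCCCCAGCCAGTCAGGCAATTGACCGTAATGAAACTGATTGCTCTATAACACCGTAAACGCAAGATGC-3'

Scanning the template, TGCCCCAGCC occurs at positions 55–64; this primer anneals to the bottom strand there with its 3' end pointing downstream.
Reverse complement of the reverse primer: CGCAAGATGC. This occurs on the top strand at positions 114–123.
The product is the template from position 55 through 123 (69 bp).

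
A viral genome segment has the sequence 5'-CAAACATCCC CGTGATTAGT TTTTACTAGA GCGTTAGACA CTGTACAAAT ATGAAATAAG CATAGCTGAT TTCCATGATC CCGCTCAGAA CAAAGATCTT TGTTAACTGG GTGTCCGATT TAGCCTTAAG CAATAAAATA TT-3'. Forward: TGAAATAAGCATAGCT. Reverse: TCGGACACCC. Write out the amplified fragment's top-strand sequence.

The forward primer matches the template at positions 52–67.
Taking the reverse complement of TCGGACACCC gives GGGTGTCCGA, found at positions 109–118 on the template; the primer anneals here to the top strand with its 3' end pointing upstream.
The product is the template from position 52 through 118 (67 bp).

5'-TGAAATAAGCATAGCTGATTTCCATGATCCCGCTCAGAACAAAGATCTTTGTTAACTGGGTGTCCGA-3'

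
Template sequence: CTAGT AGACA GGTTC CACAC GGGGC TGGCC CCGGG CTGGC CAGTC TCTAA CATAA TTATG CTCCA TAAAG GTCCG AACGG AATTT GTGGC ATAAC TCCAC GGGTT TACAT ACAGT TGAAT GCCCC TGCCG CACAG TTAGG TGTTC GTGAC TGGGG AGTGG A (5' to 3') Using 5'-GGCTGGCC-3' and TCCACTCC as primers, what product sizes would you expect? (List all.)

139 bp, 128 bp

The forward primer GGCTGGCC matches the top strand at positions 23–30, 34–41.
The reverse primer's reverse complement is GGAGTGGA, matching at positions 154–161.
Each forward site pairs with the reverse site to give a product ending at position 161: sizes 139, 128 bp.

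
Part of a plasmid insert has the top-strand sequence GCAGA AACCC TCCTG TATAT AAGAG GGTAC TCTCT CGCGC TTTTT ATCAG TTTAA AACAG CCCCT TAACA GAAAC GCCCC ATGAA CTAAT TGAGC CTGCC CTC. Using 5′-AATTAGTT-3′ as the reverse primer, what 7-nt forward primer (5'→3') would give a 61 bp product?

5'-TCTCTCG-3'

The reverse primer's reverse complement AACTAATT matches the template at positions 84–91, so the product ends at position 91.
A 61 bp product then starts at position 91 − 61 + 1 = 31.
The forward primer is identical to the top strand there: TCTCTCG.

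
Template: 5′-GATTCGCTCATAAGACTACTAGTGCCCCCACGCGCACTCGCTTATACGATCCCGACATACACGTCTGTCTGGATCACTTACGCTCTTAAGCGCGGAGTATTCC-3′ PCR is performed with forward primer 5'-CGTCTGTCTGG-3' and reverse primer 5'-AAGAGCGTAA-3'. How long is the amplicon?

Forward primer CGTCTGTCTGG is found on the top strand at positions 62–72.
Reverse complement of the reverse primer: TTACGCTCTT. This occurs on the top strand at positions 78–87.
Amplicon spans positions 62–87: 26 bp.

26 bp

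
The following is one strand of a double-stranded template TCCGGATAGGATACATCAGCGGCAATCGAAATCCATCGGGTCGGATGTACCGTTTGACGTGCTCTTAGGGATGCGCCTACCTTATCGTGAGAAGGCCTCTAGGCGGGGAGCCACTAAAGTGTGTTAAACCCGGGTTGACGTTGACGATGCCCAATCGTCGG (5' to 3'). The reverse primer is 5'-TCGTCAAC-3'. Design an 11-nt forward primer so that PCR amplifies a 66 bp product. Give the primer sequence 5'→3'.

5'-TTATCGTGAGA-3'

The reverse primer's reverse complement GTTGACGA matches the template at positions 140–147, so the product ends at position 147.
A 66 bp product then starts at position 147 − 66 + 1 = 82.
The forward primer is identical to the top strand there: TTATCGTGAGA.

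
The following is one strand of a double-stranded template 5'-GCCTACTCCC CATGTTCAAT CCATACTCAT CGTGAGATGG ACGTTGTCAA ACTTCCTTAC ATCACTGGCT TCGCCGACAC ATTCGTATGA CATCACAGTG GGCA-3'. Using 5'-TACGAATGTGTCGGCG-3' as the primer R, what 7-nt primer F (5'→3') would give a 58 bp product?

The reverse primer's reverse complement CGCCGACACATTCGTA matches the template at positions 72–87, so the product ends at position 87.
A 58 bp product then starts at position 87 − 58 + 1 = 30.
The forward primer is identical to the top strand there: TCGTGAG.

5'-TCGTGAG-3'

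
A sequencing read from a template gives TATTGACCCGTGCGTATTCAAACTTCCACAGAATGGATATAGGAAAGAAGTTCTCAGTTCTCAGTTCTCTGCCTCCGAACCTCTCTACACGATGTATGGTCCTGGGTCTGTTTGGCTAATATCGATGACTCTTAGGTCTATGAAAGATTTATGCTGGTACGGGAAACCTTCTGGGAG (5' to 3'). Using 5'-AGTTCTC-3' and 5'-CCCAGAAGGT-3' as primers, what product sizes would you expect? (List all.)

127 bp, 120 bp, 113 bp

The forward primer AGTTCTC matches the top strand at positions 49–55, 56–62, 63–69.
The reverse primer's reverse complement is ACCTTCTGGG, matching at positions 166–175.
Each forward site pairs with the reverse site to give a product ending at position 175: sizes 127, 120, 113 bp.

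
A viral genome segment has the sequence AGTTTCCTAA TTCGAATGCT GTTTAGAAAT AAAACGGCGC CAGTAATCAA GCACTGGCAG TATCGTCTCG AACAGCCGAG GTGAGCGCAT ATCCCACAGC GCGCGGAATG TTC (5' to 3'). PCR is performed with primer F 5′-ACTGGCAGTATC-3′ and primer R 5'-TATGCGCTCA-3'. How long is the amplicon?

39 bp

Scanning the template, ACTGGCAGTATC occurs at positions 53–64; this primer anneals to the bottom strand there with its 3' end pointing downstream.
The reverse primer's reverse complement is TGAGCGCATA, which matches the template at positions 82–91.
Amplicon spans positions 53–91: 39 bp.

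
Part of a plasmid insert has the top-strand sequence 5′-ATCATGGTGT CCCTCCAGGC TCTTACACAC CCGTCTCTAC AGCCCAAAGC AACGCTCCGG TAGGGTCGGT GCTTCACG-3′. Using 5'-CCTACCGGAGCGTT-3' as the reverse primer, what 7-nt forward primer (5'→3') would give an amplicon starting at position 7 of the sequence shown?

5'-GTGTCCC-3'

The reverse primer's reverse complement AACGCTCCGGTAGG matches the template at positions 51–64; the product starts at position 7.
The forward primer is identical to the top strand over positions 7–13: GTGTCCC.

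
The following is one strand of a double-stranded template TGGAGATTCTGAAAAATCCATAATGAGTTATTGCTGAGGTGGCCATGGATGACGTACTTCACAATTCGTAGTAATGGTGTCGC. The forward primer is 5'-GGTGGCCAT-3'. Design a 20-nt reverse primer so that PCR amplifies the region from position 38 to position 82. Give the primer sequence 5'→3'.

5'-CGACACCATTACTACGAATT-3'

The product's 3' end on the top strand is position 82.
The reverse primer anneals to the top strand over positions 63–82, i.e. to AATTCGTAGTAATGGTGTCG.
Its sequence written 5'→3' is the reverse complement: CGACACCATTACTACGAATT.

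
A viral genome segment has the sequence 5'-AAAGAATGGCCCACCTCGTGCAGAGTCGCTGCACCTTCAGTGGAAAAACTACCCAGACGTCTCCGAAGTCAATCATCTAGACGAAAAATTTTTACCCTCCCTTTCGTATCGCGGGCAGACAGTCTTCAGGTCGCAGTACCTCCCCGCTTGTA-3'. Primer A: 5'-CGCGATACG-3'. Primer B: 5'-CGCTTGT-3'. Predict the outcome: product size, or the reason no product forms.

Primer A (CGCGATACG) has reverse complement CGTATCGCG, which matches the top strand at positions 105–113; primer A anneals to the top strand there with its 3' end pointing upstream toward position 105.
Primer B (CGCTTGT) matches the top strand directly at positions 145–151; it anneals to the bottom strand with its 3' end pointing downstream toward position 151.
The 3' ends diverge (primer A extends toward position 1, primer B toward position 152), so the primers never converge on a shared product.

No product — the primers' 3' ends point away from each other.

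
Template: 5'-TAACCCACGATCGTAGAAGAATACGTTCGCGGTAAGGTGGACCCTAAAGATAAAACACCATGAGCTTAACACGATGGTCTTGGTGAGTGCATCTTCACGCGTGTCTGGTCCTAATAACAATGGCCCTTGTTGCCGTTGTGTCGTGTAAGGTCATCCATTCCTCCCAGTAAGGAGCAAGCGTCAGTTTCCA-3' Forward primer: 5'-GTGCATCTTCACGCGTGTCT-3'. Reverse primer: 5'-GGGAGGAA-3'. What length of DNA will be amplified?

The forward primer matches the template at positions 87–106.
Taking the reverse complement of GGGAGGAA gives TTCCTCCC, found at positions 158–165 on the template; the primer anneals here to the top strand with its 3' end pointing upstream.
Amplicon spans positions 87–165: 79 bp.

79 bp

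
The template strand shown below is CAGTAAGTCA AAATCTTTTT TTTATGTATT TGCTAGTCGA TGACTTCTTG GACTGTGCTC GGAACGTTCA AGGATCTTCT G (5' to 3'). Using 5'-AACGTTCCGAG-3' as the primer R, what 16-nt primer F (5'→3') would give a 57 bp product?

5'-AATCTTTTTTTTATGT-3'

The reverse primer's reverse complement CTCGGAACGTT matches the template at positions 58–68, so the product ends at position 68.
A 57 bp product then starts at position 68 − 57 + 1 = 12.
The forward primer is identical to the top strand there: AATCTTTTTTTTATGT.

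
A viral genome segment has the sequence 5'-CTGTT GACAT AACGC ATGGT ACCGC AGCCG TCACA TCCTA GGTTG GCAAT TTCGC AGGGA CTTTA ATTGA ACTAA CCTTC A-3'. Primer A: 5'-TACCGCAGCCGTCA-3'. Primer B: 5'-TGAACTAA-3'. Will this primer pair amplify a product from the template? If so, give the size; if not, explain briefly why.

No product — both primers anneal to the same strand and extend in the same direction.

Primer A (TACCGCAGCCGTCA) matches the top strand at positions 20–33 (3' end points downstream).
Primer B (TGAACTAA) also matches the top strand directly, at positions 68–75 — its reverse complement TTAGTTCA is not present.
Both primers anneal to the bottom strand with 3' ends pointing the same way, so neither can prime synthesis back toward the other.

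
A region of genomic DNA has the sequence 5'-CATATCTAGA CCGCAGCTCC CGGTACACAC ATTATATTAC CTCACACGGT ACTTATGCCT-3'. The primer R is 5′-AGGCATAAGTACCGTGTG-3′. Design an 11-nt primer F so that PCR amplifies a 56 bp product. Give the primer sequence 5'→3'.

The reverse primer's reverse complement CACACGGTACTTATGCCT matches the template at positions 43–60, so the product ends at position 60.
A 56 bp product then starts at position 60 − 56 + 1 = 5.
The forward primer is identical to the top strand there: TCTAGACCGCA.

5'-TCTAGACCGCA-3'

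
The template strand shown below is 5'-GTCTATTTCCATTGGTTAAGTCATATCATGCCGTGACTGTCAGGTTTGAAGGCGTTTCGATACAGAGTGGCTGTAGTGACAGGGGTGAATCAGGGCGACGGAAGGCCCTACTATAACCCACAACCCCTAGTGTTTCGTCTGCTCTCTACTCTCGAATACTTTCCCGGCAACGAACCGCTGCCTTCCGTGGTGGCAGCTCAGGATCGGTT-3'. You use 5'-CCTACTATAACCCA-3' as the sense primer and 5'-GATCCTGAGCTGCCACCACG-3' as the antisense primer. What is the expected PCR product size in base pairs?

99 bp

Forward primer CCTACTATAACCCA is found on the top strand at positions 107–120.
Reverse complement of the reverse primer: CGTGGTGGCAGCTCAGGATC. This occurs on the top strand at positions 186–205.
The product runs from position 107 to position 205, so its length is 205 − 107 + 1 = 99 bp.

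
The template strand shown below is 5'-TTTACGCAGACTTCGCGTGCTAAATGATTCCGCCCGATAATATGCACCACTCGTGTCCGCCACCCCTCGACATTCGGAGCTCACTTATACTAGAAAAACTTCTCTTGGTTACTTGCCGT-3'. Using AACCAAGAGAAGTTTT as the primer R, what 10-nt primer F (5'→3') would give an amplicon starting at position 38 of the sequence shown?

5'-TAATATGCAC-3'

The reverse primer's reverse complement AAAACTTCTCTTGGTT matches the template at positions 95–110; the product starts at position 38.
The forward primer is identical to the top strand over positions 38–47: TAATATGCAC.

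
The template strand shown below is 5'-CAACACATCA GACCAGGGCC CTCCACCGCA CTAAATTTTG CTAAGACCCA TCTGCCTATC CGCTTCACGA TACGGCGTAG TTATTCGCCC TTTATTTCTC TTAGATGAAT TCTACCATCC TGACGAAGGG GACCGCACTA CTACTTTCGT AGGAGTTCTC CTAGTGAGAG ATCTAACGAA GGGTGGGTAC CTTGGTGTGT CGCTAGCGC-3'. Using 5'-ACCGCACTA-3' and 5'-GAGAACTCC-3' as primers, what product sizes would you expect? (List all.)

The forward primer ACCGCACTA matches the top strand at positions 25–33, 132–140.
The reverse primer's reverse complement is GGAGTTCTC, matching at positions 152–160.
Each forward site pairs with the reverse site to give a product ending at position 160: sizes 136, 29 bp.

136 bp, 29 bp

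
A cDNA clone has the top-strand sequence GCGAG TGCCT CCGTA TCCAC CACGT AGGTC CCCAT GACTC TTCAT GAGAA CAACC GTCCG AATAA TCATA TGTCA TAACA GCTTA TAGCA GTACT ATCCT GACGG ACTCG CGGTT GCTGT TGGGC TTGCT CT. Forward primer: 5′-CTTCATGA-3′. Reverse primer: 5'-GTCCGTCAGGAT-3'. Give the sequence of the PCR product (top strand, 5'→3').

Scanning the template, CTTCATGA occurs at positions 40–47; this primer anneals to the bottom strand there with its 3' end pointing downstream.
The reverse primer's reverse complement is ATCCTGACGGAC, which matches the template at positions 96–107.
The product is the template from position 40 through 107 (68 bp).

5'-CTTCATGAGAACAACCGTCCGAATAATCATATGTCATAACAGCTTATAGCAGTACTATCCTGACGGAC-3'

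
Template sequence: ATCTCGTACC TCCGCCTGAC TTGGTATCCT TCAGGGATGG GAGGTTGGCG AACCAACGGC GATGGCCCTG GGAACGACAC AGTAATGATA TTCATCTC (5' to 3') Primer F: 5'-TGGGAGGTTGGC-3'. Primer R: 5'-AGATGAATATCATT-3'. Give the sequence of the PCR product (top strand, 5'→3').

5'-TGGGAGGTTGGCGAACCAACGGCGATGGCCCTGGGAACGACACAGTAATGATATTCATCT-3'

Forward primer TGGGAGGTTGGC is found on the top strand at positions 38–49.
The reverse primer's reverse complement is AATGATATTCATCT, which matches the template at positions 84–97.
The product is the template from position 38 through 97 (60 bp).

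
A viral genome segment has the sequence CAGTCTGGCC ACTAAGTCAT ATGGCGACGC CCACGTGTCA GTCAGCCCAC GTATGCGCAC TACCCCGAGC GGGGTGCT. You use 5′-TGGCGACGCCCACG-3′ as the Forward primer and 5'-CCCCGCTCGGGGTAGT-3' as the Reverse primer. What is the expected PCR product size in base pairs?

53 bp

The forward primer matches the template at positions 22–35.
Taking the reverse complement of CCCCGCTCGGGGTAGT gives ACTACCCCGAGCGGGG, found at positions 59–74 on the template; the primer anneals here to the top strand with its 3' end pointing upstream.
Product length = (reverse-primer end) − (forward-primer start) + 1 = 74 − 22 + 1 = 53 bp.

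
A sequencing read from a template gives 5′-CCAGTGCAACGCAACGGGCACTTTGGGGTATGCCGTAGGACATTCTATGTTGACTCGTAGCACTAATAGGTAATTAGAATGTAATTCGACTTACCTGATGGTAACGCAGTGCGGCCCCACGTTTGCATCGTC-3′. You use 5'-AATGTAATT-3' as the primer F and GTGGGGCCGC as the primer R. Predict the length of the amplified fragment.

43 bp

Scanning the template, AATGTAATT occurs at positions 78–86; this primer anneals to the bottom strand there with its 3' end pointing downstream.
The reverse primer's reverse complement is GCGGCCCCAC, which matches the template at positions 111–120.
Product length = (reverse-primer end) − (forward-primer start) + 1 = 120 − 78 + 1 = 43 bp.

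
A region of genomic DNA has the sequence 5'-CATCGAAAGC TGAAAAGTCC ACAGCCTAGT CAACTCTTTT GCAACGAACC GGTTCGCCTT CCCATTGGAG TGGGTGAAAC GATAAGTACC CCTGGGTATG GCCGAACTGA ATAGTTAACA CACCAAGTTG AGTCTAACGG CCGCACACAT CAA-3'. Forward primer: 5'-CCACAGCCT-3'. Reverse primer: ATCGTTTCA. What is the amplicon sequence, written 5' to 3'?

5'-CCACAGCCTAGTCAACTCTTTTGCAACGAACCGGTTCGCCTTCCCATTGGAGTGGGTGAAACGAT-3'

Forward primer CCACAGCCT is found on the top strand at positions 19–27.
Reverse complement of the reverse primer: TGAAACGAT. This occurs on the top strand at positions 75–83.
The product is the template from position 19 through 83 (65 bp).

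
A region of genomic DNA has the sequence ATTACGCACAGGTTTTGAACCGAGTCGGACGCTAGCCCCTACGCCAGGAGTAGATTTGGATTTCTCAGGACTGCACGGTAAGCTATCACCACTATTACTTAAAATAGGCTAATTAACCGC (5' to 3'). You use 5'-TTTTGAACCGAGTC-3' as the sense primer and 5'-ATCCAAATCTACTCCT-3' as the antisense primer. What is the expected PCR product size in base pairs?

49 bp

Scanning the template, TTTTGAACCGAGTC occurs at positions 13–26; this primer anneals to the bottom strand there with its 3' end pointing downstream.
The reverse primer's reverse complement is AGGAGTAGATTTGGAT, which matches the template at positions 46–61.
Amplicon spans positions 13–61: 49 bp.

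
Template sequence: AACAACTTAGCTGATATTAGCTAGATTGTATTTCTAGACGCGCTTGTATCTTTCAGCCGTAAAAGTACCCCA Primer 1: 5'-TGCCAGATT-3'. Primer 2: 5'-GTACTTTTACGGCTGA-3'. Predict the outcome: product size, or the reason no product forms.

No product — primer 1 has no binding site in the template.

Primer 1 (TGCCAGATT) does not match the top strand, and its reverse complement AATCTGGCA does not match either.
With no annealing site for primer 1, no amplification occurs.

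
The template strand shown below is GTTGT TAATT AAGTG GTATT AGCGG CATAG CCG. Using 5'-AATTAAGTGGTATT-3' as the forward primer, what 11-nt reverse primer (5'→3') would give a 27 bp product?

5'-CGGCTATGCCG-3'

The forward primer binds at positions 7–20, so a 27 bp product ends at position 7 + 27 − 1 = 33.
The reverse primer anneals to the top strand over positions 23–33, i.e. to CGGCATAGCCG.
Its sequence written 5'→3' is the reverse complement: CGGCTATGCCG.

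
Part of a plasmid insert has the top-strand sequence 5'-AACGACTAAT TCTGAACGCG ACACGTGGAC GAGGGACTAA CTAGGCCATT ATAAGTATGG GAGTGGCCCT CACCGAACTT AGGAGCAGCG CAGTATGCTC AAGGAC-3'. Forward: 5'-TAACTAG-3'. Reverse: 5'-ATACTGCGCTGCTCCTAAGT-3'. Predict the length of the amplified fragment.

59 bp

The forward primer matches the template at positions 38–44.
Taking the reverse complement of ATACTGCGCTGCTCCTAAGT gives ACTTAGGAGCAGCGCAGTAT, found at positions 77–96 on the template; the primer anneals here to the top strand with its 3' end pointing upstream.
Amplicon spans positions 38–96: 59 bp.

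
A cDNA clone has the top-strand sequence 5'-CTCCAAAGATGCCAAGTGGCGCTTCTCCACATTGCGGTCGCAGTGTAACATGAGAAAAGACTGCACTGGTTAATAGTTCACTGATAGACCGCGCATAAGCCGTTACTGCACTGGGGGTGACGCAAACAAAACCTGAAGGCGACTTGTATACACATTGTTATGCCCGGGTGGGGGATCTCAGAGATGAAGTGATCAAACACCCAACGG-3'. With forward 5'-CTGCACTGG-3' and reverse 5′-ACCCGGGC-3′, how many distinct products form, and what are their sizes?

Two products: 109 bp, 64 bp

The forward primer CTGCACTGG matches the top strand at positions 61–69, 106–114.
The reverse primer's reverse complement is GCCCGGGT, matching at positions 162–169.
Each forward site pairs with the reverse site to give a product ending at position 169: sizes 109, 64 bp.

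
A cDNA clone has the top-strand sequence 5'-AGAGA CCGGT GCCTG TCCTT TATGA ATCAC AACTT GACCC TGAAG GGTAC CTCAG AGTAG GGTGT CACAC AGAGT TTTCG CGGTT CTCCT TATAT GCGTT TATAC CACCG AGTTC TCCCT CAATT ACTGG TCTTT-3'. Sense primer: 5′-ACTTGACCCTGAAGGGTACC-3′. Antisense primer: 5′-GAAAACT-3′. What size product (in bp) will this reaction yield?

48 bp

Scanning the template, ACTTGACCCTGAAGGGTACC occurs at positions 32–51; this primer anneals to the bottom strand there with its 3' end pointing downstream.
The reverse primer's reverse complement is AGTTTTC, which matches the template at positions 73–79.
The product runs from position 32 to position 79, so its length is 79 − 32 + 1 = 48 bp.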